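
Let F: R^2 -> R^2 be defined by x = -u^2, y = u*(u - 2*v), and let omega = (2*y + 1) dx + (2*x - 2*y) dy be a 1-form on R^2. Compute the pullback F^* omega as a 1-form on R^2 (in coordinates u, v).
F^* omega = (2*u*(-6*u^2 + 12*u*v - 4*v^2 - 1)) du + (8*u^2*(u - v)) dv

Using F^*(f dg) = (f ∘ F) d(g ∘ F), substitute each coordinate x_i by F_i(u, v) in f_i, and replace dx_i by d F_i = (∂F_i/∂u) du + (∂F_i/∂v) dv.
  For the x component: f_1(F) = 2*u^2 - 4*u*v + 1; d F_1 = (-2*u) du + (0) dv
  For the y component: f_2(F) = 4*u*(-u + v); d F_2 = (2*u - 2*v) du + (-2*u) dv
Combining and collecting du, dv coefficients:
  coeff of du: 2*u*(-6*u^2 + 12*u*v - 4*v^2 - 1)
  coeff of dv: 8*u^2*(u - v)
F^* omega = (2*u*(-6*u^2 + 12*u*v - 4*v^2 - 1)) du + (8*u^2*(u - v)) dv.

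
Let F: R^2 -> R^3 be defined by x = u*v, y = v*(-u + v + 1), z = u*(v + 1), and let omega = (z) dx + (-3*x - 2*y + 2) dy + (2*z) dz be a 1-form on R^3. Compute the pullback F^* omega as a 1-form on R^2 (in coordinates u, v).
F^* omega = (4*u*v^2 + 5*u*v + 2*u + 2*v^3 + 2*v^2 - 2*v) du + (4*u^2*v + 3*u^2 + u*v - 2*u - 4*v^3 - 6*v^2 + 2*v + 2) dv

Using F^*(f dg) = (f ∘ F) d(g ∘ F), substitute each coordinate x_i by F_i(u, v) in f_i, and replace dx_i by d F_i = (∂F_i/∂u) du + (∂F_i/∂v) dv.
  For the x component: f_1(F) = u*(v + 1); d F_1 = (v) du + (u) dv
  For the y component: f_2(F) = -u*v - 2*v^2 - 2*v + 2; d F_2 = (-v) du + (-u + 2*v + 1) dv
  For the z component: f_3(F) = 2*u*(v + 1); d F_3 = (v + 1) du + (u) dv
Combining and collecting du, dv coefficients:
  coeff of du: 4*u*v^2 + 5*u*v + 2*u + 2*v^3 + 2*v^2 - 2*v
  coeff of dv: 4*u^2*v + 3*u^2 + u*v - 2*u - 4*v^3 - 6*v^2 + 2*v + 2
F^* omega = (4*u*v^2 + 5*u*v + 2*u + 2*v^3 + 2*v^2 - 2*v) du + (4*u^2*v + 3*u^2 + u*v - 2*u - 4*v^3 - 6*v^2 + 2*v + 2) dv.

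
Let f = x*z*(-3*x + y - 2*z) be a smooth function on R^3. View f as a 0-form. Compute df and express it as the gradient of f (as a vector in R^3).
df = (z*(-6*x + y - 2*z)) dx + (x*z) dy + (x*(-3*x + y - 4*z)) dz; grad f = (z*(-6*x + y - 2*z), x*z, x*(-3*x + y - 4*z))

For a 0-form f, d f = (∂f/∂x) dx + (∂f/∂y) dy + (∂f/∂z) dz. The components of the vector representation are exactly the entries of grad f in Cartesian coordinates:
  ∂f/∂x = z*(-6*x + y - 2*z)
  ∂f/∂y = x*z
  ∂f/∂z = x*(-3*x + y - 4*z).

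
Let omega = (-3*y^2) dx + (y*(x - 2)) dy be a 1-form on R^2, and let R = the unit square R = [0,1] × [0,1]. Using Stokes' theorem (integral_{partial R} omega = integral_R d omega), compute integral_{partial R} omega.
integral_(partial R) omega = 7/2

Stokes: integral_partial_R omega = integral_R d omega with d omega = (∂Q/∂x - ∂P/∂y) dx ∧ dy.
  ∂Q/∂x = y
  ∂P/∂y = -6*y
  integrand = ∂Q/∂x - ∂P/∂y = 7*y.
Integrating over R: integral_0^1 integral_0^1 (7*y) dx dy = 7/2.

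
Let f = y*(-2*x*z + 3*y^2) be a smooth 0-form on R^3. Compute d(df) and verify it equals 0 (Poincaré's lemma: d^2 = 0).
d(df) = 0

Step 1: df = sum_i (∂f/∂x_i) dx_i = (-2*y*z) dx + (-2*x*z + 9*y^2) dy + (-2*x*y) dz.
Step 2: Apply d again. Using the 1-form formula, the coefficient of dx ∧ dy in d(df) is ∂^2 f/∂x ∂y - ∂^2 f/∂y ∂x = (-2*z) - (-2*z) = 0 (equality of mixed partials for smooth f).
Similarly for dx ∧ dz and dy ∧ dz — all coefficients vanish. So d(df) = 0.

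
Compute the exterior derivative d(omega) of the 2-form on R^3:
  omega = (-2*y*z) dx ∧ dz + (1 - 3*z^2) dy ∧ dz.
d(omega) = (2*z) dx ∧ dy ∧ dz

For a 2-form omega = sum_{i<j} g_{ij} dx_i ∧ dx_j, the exterior derivative is
  d(omega) = sum_{i<j} d(g_{ij}) ∧ dx_i ∧ dx_j = sum_{i<j, k} (∂g_{ij}/∂x_k) dx_k ∧ dx_i ∧ dx_j.
Expand each term, using dx_k ∧ dx_i ∧ dx_j = sgn(permutation) dx_{(a)} ∧ dx_{(b)} ∧ dx_{(c)} with (a < b < c) sorted:
  d(-2*y*z) includes (∂/∂y)(-2*y*z) dy = (-2*z) dy, which multiplied by dx ∧ dz gives (2*z) dx ∧ dy ∧ dz
Collecting like 3-forms: d(omega) = (2*z) dx ∧ dy ∧ dz.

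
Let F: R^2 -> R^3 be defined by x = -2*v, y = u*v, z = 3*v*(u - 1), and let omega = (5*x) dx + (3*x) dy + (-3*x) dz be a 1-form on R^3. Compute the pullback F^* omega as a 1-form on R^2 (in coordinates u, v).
F^* omega = (12*v^2) du + (2*v*(6*u + 1)) dv

Using F^*(f dg) = (f ∘ F) d(g ∘ F), substitute each coordinate x_i by F_i(u, v) in f_i, and replace dx_i by d F_i = (∂F_i/∂u) du + (∂F_i/∂v) dv.
  For the x component: f_1(F) = -10*v; d F_1 = (0) du + (-2) dv
  For the y component: f_2(F) = -6*v; d F_2 = (v) du + (u) dv
  For the z component: f_3(F) = 6*v; d F_3 = (3*v) du + (3*u - 3) dv
Combining and collecting du, dv coefficients:
  coeff of du: 12*v^2
  coeff of dv: 2*v*(6*u + 1)
F^* omega = (12*v^2) du + (2*v*(6*u + 1)) dv.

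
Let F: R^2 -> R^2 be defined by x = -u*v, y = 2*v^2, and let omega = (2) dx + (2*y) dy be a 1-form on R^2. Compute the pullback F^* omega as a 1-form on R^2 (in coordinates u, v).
F^* omega = (-2*v) du + (-2*u + 16*v^3) dv

Using F^*(f dg) = (f ∘ F) d(g ∘ F), substitute each coordinate x_i by F_i(u, v) in f_i, and replace dx_i by d F_i = (∂F_i/∂u) du + (∂F_i/∂v) dv.
  For the x component: f_1(F) = 2; d F_1 = (-v) du + (-u) dv
  For the y component: f_2(F) = 4*v^2; d F_2 = (0) du + (4*v) dv
Combining and collecting du, dv coefficients:
  coeff of du: -2*v
  coeff of dv: -2*u + 16*v^3
F^* omega = (-2*v) du + (-2*u + 16*v^3) dv.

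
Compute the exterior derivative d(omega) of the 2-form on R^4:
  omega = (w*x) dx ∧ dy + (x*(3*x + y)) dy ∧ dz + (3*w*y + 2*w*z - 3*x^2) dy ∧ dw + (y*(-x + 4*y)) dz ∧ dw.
d(omega) = (-5*x) dx ∧ dy ∧ dw + (6*x + y) dx ∧ dy ∧ dz + (-2*w - x + 8*y) dy ∧ dz ∧ dw + (-y) dx ∧ dz ∧ dw

For a 2-form omega = sum_{i<j} g_{ij} dx_i ∧ dx_j, the exterior derivative is
  d(omega) = sum_{i<j} d(g_{ij}) ∧ dx_i ∧ dx_j = sum_{i<j, k} (∂g_{ij}/∂x_k) dx_k ∧ dx_i ∧ dx_j.
Expand each term, using dx_k ∧ dx_i ∧ dx_j = sgn(permutation) dx_{(a)} ∧ dx_{(b)} ∧ dx_{(c)} with (a < b < c) sorted:
  d(w*x) includes (∂/∂w)(w*x) dw = (x) dw, which multiplied by dx ∧ dy gives (x) dx ∧ dy ∧ dw
  d(x*(3*x + y)) includes (∂/∂x)(x*(3*x + y)) dx = (6*x + y) dx, which multiplied by dy ∧ dz gives (6*x + y) dx ∧ dy ∧ dz
  d(3*w*y + 2*w*z - 3*x^2) includes (∂/∂x)(3*w*y + 2*w*z - 3*x^2) dx = (-6*x) dx, which multiplied by dy ∧ dw gives (-6*x) dx ∧ dy ∧ dw
  d(3*w*y + 2*w*z - 3*x^2) includes (∂/∂z)(3*w*y + 2*w*z - 3*x^2) dz = (2*w) dz, which multiplied by dy ∧ dw gives (-2*w) dy ∧ dz ∧ dw
  d(y*(-x + 4*y)) includes (∂/∂x)(y*(-x + 4*y)) dx = (-y) dx, which multiplied by dz ∧ dw gives (-y) dx ∧ dz ∧ dw
  d(y*(-x + 4*y)) includes (∂/∂y)(y*(-x + 4*y)) dy = (-x + 8*y) dy, which multiplied by dz ∧ dw gives (-x + 8*y) dy ∧ dz ∧ dw
Collecting like 3-forms: d(omega) = (-5*x) dx ∧ dy ∧ dw + (6*x + y) dx ∧ dy ∧ dz + (-2*w - x + 8*y) dy ∧ dz ∧ dw + (-y) dx ∧ dz ∧ dw.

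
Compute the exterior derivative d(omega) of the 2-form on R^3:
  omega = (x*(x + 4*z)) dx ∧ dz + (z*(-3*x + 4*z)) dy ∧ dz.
d(omega) = (-3*z) dx ∧ dy ∧ dz

For a 2-form omega = sum_{i<j} g_{ij} dx_i ∧ dx_j, the exterior derivative is
  d(omega) = sum_{i<j} d(g_{ij}) ∧ dx_i ∧ dx_j = sum_{i<j, k} (∂g_{ij}/∂x_k) dx_k ∧ dx_i ∧ dx_j.
Expand each term, using dx_k ∧ dx_i ∧ dx_j = sgn(permutation) dx_{(a)} ∧ dx_{(b)} ∧ dx_{(c)} with (a < b < c) sorted:
  d(z*(-3*x + 4*z)) includes (∂/∂x)(z*(-3*x + 4*z)) dx = (-3*z) dx, which multiplied by dy ∧ dz gives (-3*z) dx ∧ dy ∧ dz
Collecting like 3-forms: d(omega) = (-3*z) dx ∧ dy ∧ dz.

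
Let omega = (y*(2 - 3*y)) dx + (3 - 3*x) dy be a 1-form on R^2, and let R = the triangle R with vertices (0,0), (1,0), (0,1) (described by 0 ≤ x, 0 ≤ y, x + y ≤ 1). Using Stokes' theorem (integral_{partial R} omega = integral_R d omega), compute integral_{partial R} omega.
integral_(partial R) omega = -3/2

Stokes: integral_partial_R omega = integral_R d omega with d omega = (∂Q/∂x - ∂P/∂y) dx ∧ dy.
  ∂Q/∂x = -3
  ∂P/∂y = 2 - 6*y
  integrand = ∂Q/∂x - ∂P/∂y = 6*y - 5.
Integrating over R: integral_0^1 integral_0^{1-x} (6*y - 5) dy dx = -3/2.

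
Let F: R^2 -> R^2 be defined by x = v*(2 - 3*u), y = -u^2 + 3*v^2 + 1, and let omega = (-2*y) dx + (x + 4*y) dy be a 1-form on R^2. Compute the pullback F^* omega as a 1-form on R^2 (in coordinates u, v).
F^* omega = (8*u^3 - 24*u*v^2 - 4*u*v - 8*u + 18*v^3 + 6*v) du + (-6*u^3 - 24*u^2*v + 4*u^2 + 6*u + 72*v^3 + 24*v - 4) dv

Using F^*(f dg) = (f ∘ F) d(g ∘ F), substitute each coordinate x_i by F_i(u, v) in f_i, and replace dx_i by d F_i = (∂F_i/∂u) du + (∂F_i/∂v) dv.
  For the x component: f_1(F) = 2*u^2 - 6*v^2 - 2; d F_1 = (-3*v) du + (2 - 3*u) dv
  For the y component: f_2(F) = -4*u^2 - 3*u*v + 12*v^2 + 2*v + 4; d F_2 = (-2*u) du + (6*v) dv
Combining and collecting du, dv coefficients:
  coeff of du: 8*u^3 - 24*u*v^2 - 4*u*v - 8*u + 18*v^3 + 6*v
  coeff of dv: -6*u^3 - 24*u^2*v + 4*u^2 + 6*u + 72*v^3 + 24*v - 4
F^* omega = (8*u^3 - 24*u*v^2 - 4*u*v - 8*u + 18*v^3 + 6*v) du + (-6*u^3 - 24*u^2*v + 4*u^2 + 6*u + 72*v^3 + 24*v - 4) dv.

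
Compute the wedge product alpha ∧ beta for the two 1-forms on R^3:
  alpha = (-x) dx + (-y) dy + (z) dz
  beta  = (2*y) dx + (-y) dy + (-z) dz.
alpha ∧ beta = (y*(x + 2*y)) dx ∧ dy + (z*(x - 2*y)) dx ∧ dz + (2*y*z) dy ∧ dz

Distribute the wedge, using dx_i ∧ dx_j = -dx_j ∧ dx_i and dx_i ∧ dx_i = 0. For each pair (i, j) with i < j, the coefficient of dx_i ∧ dx_j in alpha ∧ beta is (alpha_i * beta_j - alpha_j * beta_i). Collecting: alpha ∧ beta = (y*(x + 2*y)) dx ∧ dy + (z*(x - 2*y)) dx ∧ dz + (2*y*z) dy ∧ dz.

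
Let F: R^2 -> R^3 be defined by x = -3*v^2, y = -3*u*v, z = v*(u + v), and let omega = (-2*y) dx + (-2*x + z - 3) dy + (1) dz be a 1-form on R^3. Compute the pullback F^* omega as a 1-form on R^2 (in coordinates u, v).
F^* omega = (v*(-3*u*v - 21*v^2 + 10)) du + (-3*u^2*v - 57*u*v^2 + 10*u + 2*v) dv

Using F^*(f dg) = (f ∘ F) d(g ∘ F), substitute each coordinate x_i by F_i(u, v) in f_i, and replace dx_i by d F_i = (∂F_i/∂u) du + (∂F_i/∂v) dv.
  For the x component: f_1(F) = 6*u*v; d F_1 = (0) du + (-6*v) dv
  For the y component: f_2(F) = u*v + 7*v^2 - 3; d F_2 = (-3*v) du + (-3*u) dv
  For the z component: f_3(F) = 1; d F_3 = (v) du + (u + 2*v) dv
Combining and collecting du, dv coefficients:
  coeff of du: v*(-3*u*v - 21*v^2 + 10)
  coeff of dv: -3*u^2*v - 57*u*v^2 + 10*u + 2*v
F^* omega = (v*(-3*u*v - 21*v^2 + 10)) du + (-3*u^2*v - 57*u*v^2 + 10*u + 2*v) dv.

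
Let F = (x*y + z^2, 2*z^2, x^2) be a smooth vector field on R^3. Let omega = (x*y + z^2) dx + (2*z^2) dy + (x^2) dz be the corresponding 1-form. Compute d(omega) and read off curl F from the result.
d(omega) = (-4*z) dy ∧ dz + (-2*x + 2*z) dz ∧ dx + (-x) dx ∧ dy; curl F = (-4*z, -2*x + 2*z, -x)

d omega = sum_{i<j} (∂f_j/∂x_i - ∂f_i/∂x_j) dx_i ∧ dx_j. Under the identification (dy ∧ dz, dz ∧ dx, dx ∧ dy) ↔ (e_x, e_y, e_z), the coefficients are exactly the components of curl F. Compute:
  ∂R/∂y - ∂Q/∂z = (0) - (4*z) = -4*z
  ∂P/∂z - ∂R/∂x = (2*z) - (2*x) = -2*x + 2*z
  ∂Q/∂x - ∂P/∂y = (0) - (x) = -x.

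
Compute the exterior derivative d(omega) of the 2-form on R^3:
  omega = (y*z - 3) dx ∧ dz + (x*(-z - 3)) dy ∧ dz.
d(omega) = (-2*z - 3) dx ∧ dy ∧ dz

For a 2-form omega = sum_{i<j} g_{ij} dx_i ∧ dx_j, the exterior derivative is
  d(omega) = sum_{i<j} d(g_{ij}) ∧ dx_i ∧ dx_j = sum_{i<j, k} (∂g_{ij}/∂x_k) dx_k ∧ dx_i ∧ dx_j.
Expand each term, using dx_k ∧ dx_i ∧ dx_j = sgn(permutation) dx_{(a)} ∧ dx_{(b)} ∧ dx_{(c)} with (a < b < c) sorted:
  d(y*z - 3) includes (∂/∂y)(y*z - 3) dy = (z) dy, which multiplied by dx ∧ dz gives (-z) dx ∧ dy ∧ dz
  d(x*(-z - 3)) includes (∂/∂x)(x*(-z - 3)) dx = (-z - 3) dx, which multiplied by dy ∧ dz gives (-z - 3) dx ∧ dy ∧ dz
Collecting like 3-forms: d(omega) = (-2*z - 3) dx ∧ dy ∧ dz.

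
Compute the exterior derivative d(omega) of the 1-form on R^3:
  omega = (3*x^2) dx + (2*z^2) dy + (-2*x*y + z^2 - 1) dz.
d(omega) = (-2*y) dx ∧ dz + (-2*x - 4*z) dy ∧ dz

For a 1-form omega = sum_i f_i dx_i, the exterior derivative is
  d(omega) = sum_{i < j} (∂f_j/∂x_i - ∂f_i/∂x_j) dx_i ∧ dx_j.
  coefficient of dx ∧ dz: ∂f_3/∂x - ∂f_1/∂z = ∂(-2*x*y + z^2 - 1)/∂x - ∂(3*x^2)/∂z = -2*y
  coefficient of dy ∧ dz: ∂f_3/∂y - ∂f_2/∂z = ∂(-2*x*y + z^2 - 1)/∂y - ∂(2*z^2)/∂z = -2*x - 4*z
Assembling: d(omega) = (-2*y) dx ∧ dz + (-2*x - 4*z) dy ∧ dz.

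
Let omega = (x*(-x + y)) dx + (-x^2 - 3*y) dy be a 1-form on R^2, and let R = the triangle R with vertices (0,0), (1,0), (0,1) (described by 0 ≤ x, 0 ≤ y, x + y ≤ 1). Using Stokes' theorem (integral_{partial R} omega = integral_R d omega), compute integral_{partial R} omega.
integral_(partial R) omega = -1/2

Stokes: integral_partial_R omega = integral_R d omega with d omega = (∂Q/∂x - ∂P/∂y) dx ∧ dy.
  ∂Q/∂x = -2*x
  ∂P/∂y = x
  integrand = ∂Q/∂x - ∂P/∂y = -3*x.
Integrating over R: integral_0^1 integral_0^{1-x} (-3*x) dy dx = -1/2.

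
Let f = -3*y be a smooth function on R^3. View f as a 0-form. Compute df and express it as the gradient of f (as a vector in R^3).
df = (0) dx + (-3) dy + (0) dz; grad f = (0, -3, 0)

For a 0-form f, d f = (∂f/∂x) dx + (∂f/∂y) dy + (∂f/∂z) dz. The components of the vector representation are exactly the entries of grad f in Cartesian coordinates:
  ∂f/∂x = 0
  ∂f/∂y = -3
  ∂f/∂z = 0.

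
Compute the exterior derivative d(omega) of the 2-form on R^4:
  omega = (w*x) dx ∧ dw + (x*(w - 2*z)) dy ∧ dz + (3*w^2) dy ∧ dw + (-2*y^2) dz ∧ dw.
d(omega) = (w - 2*z) dx ∧ dy ∧ dz + (x - 4*y) dy ∧ dz ∧ dw

For a 2-form omega = sum_{i<j} g_{ij} dx_i ∧ dx_j, the exterior derivative is
  d(omega) = sum_{i<j} d(g_{ij}) ∧ dx_i ∧ dx_j = sum_{i<j, k} (∂g_{ij}/∂x_k) dx_k ∧ dx_i ∧ dx_j.
Expand each term, using dx_k ∧ dx_i ∧ dx_j = sgn(permutation) dx_{(a)} ∧ dx_{(b)} ∧ dx_{(c)} with (a < b < c) sorted:
  d(x*(w - 2*z)) includes (∂/∂x)(x*(w - 2*z)) dx = (w - 2*z) dx, which multiplied by dy ∧ dz gives (w - 2*z) dx ∧ dy ∧ dz
  d(x*(w - 2*z)) includes (∂/∂w)(x*(w - 2*z)) dw = (x) dw, which multiplied by dy ∧ dz gives (x) dy ∧ dz ∧ dw
  d(-2*y^2) includes (∂/∂y)(-2*y^2) dy = (-4*y) dy, which multiplied by dz ∧ dw gives (-4*y) dy ∧ dz ∧ dw
Collecting like 3-forms: d(omega) = (w - 2*z) dx ∧ dy ∧ dz + (x - 4*y) dy ∧ dz ∧ dw.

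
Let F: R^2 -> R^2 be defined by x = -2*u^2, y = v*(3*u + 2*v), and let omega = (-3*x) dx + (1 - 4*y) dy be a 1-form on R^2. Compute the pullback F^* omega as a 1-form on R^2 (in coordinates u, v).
F^* omega = (-24*u^3 - 36*u*v^2 - 24*v^3 + 3*v) du + (-36*u^2*v - 72*u*v^2 + 3*u - 32*v^3 + 4*v) dv

Using F^*(f dg) = (f ∘ F) d(g ∘ F), substitute each coordinate x_i by F_i(u, v) in f_i, and replace dx_i by d F_i = (∂F_i/∂u) du + (∂F_i/∂v) dv.
  For the x component: f_1(F) = 6*u^2; d F_1 = (-4*u) du + (0) dv
  For the y component: f_2(F) = -12*u*v - 8*v^2 + 1; d F_2 = (3*v) du + (3*u + 4*v) dv
Combining and collecting du, dv coefficients:
  coeff of du: -24*u^3 - 36*u*v^2 - 24*v^3 + 3*v
  coeff of dv: -36*u^2*v - 72*u*v^2 + 3*u - 32*v^3 + 4*v
F^* omega = (-24*u^3 - 36*u*v^2 - 24*v^3 + 3*v) du + (-36*u^2*v - 72*u*v^2 + 3*u - 32*v^3 + 4*v) dv.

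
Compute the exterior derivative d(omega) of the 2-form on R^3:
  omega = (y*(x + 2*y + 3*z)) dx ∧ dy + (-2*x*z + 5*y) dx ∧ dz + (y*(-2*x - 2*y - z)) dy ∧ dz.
d(omega) = (y - 5) dx ∧ dy ∧ dz

For a 2-form omega = sum_{i<j} g_{ij} dx_i ∧ dx_j, the exterior derivative is
  d(omega) = sum_{i<j} d(g_{ij}) ∧ dx_i ∧ dx_j = sum_{i<j, k} (∂g_{ij}/∂x_k) dx_k ∧ dx_i ∧ dx_j.
Expand each term, using dx_k ∧ dx_i ∧ dx_j = sgn(permutation) dx_{(a)} ∧ dx_{(b)} ∧ dx_{(c)} with (a < b < c) sorted:
  d(y*(x + 2*y + 3*z)) includes (∂/∂z)(y*(x + 2*y + 3*z)) dz = (3*y) dz, which multiplied by dx ∧ dy gives (3*y) dx ∧ dy ∧ dz
  d(-2*x*z + 5*y) includes (∂/∂y)(-2*x*z + 5*y) dy = (5) dy, which multiplied by dx ∧ dz gives (-5) dx ∧ dy ∧ dz
  d(y*(-2*x - 2*y - z)) includes (∂/∂x)(y*(-2*x - 2*y - z)) dx = (-2*y) dx, which multiplied by dy ∧ dz gives (-2*y) dx ∧ dy ∧ dz
Collecting like 3-forms: d(omega) = (y - 5) dx ∧ dy ∧ dz.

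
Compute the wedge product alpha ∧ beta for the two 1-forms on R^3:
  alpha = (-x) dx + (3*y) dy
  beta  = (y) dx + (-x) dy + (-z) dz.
alpha ∧ beta = (x^2 - 3*y^2) dx ∧ dy + (x*z) dx ∧ dz + (-3*y*z) dy ∧ dz

Distribute the wedge, using dx_i ∧ dx_j = -dx_j ∧ dx_i and dx_i ∧ dx_i = 0. For each pair (i, j) with i < j, the coefficient of dx_i ∧ dx_j in alpha ∧ beta is (alpha_i * beta_j - alpha_j * beta_i). Collecting: alpha ∧ beta = (x^2 - 3*y^2) dx ∧ dy + (x*z) dx ∧ dz + (-3*y*z) dy ∧ dz.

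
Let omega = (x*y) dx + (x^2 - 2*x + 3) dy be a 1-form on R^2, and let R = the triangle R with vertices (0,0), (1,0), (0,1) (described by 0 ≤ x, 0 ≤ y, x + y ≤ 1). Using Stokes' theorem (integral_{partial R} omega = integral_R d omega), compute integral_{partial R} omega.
integral_(partial R) omega = -5/6

Stokes: integral_partial_R omega = integral_R d omega with d omega = (∂Q/∂x - ∂P/∂y) dx ∧ dy.
  ∂Q/∂x = 2*x - 2
  ∂P/∂y = x
  integrand = ∂Q/∂x - ∂P/∂y = x - 2.
Integrating over R: integral_0^1 integral_0^{1-x} (x - 2) dy dx = -5/6.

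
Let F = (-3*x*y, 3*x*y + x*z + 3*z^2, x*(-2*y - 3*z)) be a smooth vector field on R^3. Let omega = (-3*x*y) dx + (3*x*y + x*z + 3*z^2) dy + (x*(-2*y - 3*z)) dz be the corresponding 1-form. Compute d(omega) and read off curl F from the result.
d(omega) = (-3*x - 6*z) dy ∧ dz + (2*y + 3*z) dz ∧ dx + (3*x + 3*y + z) dx ∧ dy; curl F = (-3*x - 6*z, 2*y + 3*z, 3*x + 3*y + z)

d omega = sum_{i<j} (∂f_j/∂x_i - ∂f_i/∂x_j) dx_i ∧ dx_j. Under the identification (dy ∧ dz, dz ∧ dx, dx ∧ dy) ↔ (e_x, e_y, e_z), the coefficients are exactly the components of curl F. Compute:
  ∂R/∂y - ∂Q/∂z = (-2*x) - (x + 6*z) = -3*x - 6*z
  ∂P/∂z - ∂R/∂x = (0) - (-2*y - 3*z) = 2*y + 3*z
  ∂Q/∂x - ∂P/∂y = (3*y + z) - (-3*x) = 3*x + 3*y + z.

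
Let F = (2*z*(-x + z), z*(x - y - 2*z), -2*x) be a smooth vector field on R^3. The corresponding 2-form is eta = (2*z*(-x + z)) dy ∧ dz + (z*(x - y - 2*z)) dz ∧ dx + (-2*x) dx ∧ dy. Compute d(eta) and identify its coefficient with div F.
d(eta) = (-3*z) dx ∧ dy ∧ dz; div F = -3*z

For a 2-form in R^3 of the form above, applying d gives a 3-form with coefficient ∂P/∂x + ∂Q/∂y + ∂R/∂z:
  ∂P/∂x = -2*z
  ∂Q/∂y = -z
  ∂R/∂z = 0
Sum = -3*z, which is exactly div F.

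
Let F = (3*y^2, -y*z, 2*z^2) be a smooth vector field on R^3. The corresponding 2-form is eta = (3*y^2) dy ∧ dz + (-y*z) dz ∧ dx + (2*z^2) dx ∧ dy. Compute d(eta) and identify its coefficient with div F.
d(eta) = (3*z) dx ∧ dy ∧ dz; div F = 3*z

For a 2-form in R^3 of the form above, applying d gives a 3-form with coefficient ∂P/∂x + ∂Q/∂y + ∂R/∂z:
  ∂P/∂x = 0
  ∂Q/∂y = -z
  ∂R/∂z = 4*z
Sum = 3*z, which is exactly div F.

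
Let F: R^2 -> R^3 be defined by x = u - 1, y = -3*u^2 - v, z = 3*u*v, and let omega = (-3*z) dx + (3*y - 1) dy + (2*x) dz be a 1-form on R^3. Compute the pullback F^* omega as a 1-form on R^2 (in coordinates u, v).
F^* omega = (54*u^3 + 15*u*v + 6*u - 6*v) du + (15*u^2 - 6*u + 3*v + 1) dv

Using F^*(f dg) = (f ∘ F) d(g ∘ F), substitute each coordinate x_i by F_i(u, v) in f_i, and replace dx_i by d F_i = (∂F_i/∂u) du + (∂F_i/∂v) dv.
  For the x component: f_1(F) = -9*u*v; d F_1 = (1) du + (0) dv
  For the y component: f_2(F) = -9*u^2 - 3*v - 1; d F_2 = (-6*u) du + (-1) dv
  For the z component: f_3(F) = 2*u - 2; d F_3 = (3*v) du + (3*u) dv
Combining and collecting du, dv coefficients:
  coeff of du: 54*u^3 + 15*u*v + 6*u - 6*v
  coeff of dv: 15*u^2 - 6*u + 3*v + 1
F^* omega = (54*u^3 + 15*u*v + 6*u - 6*v) du + (15*u^2 - 6*u + 3*v + 1) dv.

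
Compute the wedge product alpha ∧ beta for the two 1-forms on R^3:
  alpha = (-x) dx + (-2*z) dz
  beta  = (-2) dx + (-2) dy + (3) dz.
alpha ∧ beta = (2*x) dx ∧ dy + (-3*x - 4*z) dx ∧ dz + (-4*z) dy ∧ dz

Distribute the wedge, using dx_i ∧ dx_j = -dx_j ∧ dx_i and dx_i ∧ dx_i = 0. For each pair (i, j) with i < j, the coefficient of dx_i ∧ dx_j in alpha ∧ beta is (alpha_i * beta_j - alpha_j * beta_i). Collecting: alpha ∧ beta = (2*x) dx ∧ dy + (-3*x - 4*z) dx ∧ dz + (-4*z) dy ∧ dz.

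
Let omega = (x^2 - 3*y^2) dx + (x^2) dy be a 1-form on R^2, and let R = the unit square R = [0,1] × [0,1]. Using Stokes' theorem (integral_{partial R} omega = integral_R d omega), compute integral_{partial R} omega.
integral_(partial R) omega = 4

Stokes: integral_partial_R omega = integral_R d omega with d omega = (∂Q/∂x - ∂P/∂y) dx ∧ dy.
  ∂Q/∂x = 2*x
  ∂P/∂y = -6*y
  integrand = ∂Q/∂x - ∂P/∂y = 2*x + 6*y.
Integrating over R: integral_0^1 integral_0^1 (2*x + 6*y) dx dy = 4.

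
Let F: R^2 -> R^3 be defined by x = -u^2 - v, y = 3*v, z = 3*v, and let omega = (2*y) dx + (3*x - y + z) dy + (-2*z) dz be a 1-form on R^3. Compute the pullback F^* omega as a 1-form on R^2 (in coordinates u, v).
F^* omega = (-12*u*v) du + (-9*u^2 - 33*v) dv

Using F^*(f dg) = (f ∘ F) d(g ∘ F), substitute each coordinate x_i by F_i(u, v) in f_i, and replace dx_i by d F_i = (∂F_i/∂u) du + (∂F_i/∂v) dv.
  For the x component: f_1(F) = 6*v; d F_1 = (-2*u) du + (-1) dv
  For the y component: f_2(F) = -3*u^2 - 3*v; d F_2 = (0) du + (3) dv
  For the z component: f_3(F) = -6*v; d F_3 = (0) du + (3) dv
Combining and collecting du, dv coefficients:
  coeff of du: -12*u*v
  coeff of dv: -9*u^2 - 33*v
F^* omega = (-12*u*v) du + (-9*u^2 - 33*v) dv.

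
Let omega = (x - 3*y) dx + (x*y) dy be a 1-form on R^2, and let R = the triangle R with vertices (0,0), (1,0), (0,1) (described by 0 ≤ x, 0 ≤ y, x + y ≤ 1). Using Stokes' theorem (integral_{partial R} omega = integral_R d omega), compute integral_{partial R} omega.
integral_(partial R) omega = 5/3

Stokes: integral_partial_R omega = integral_R d omega with d omega = (∂Q/∂x - ∂P/∂y) dx ∧ dy.
  ∂Q/∂x = y
  ∂P/∂y = -3
  integrand = ∂Q/∂x - ∂P/∂y = y + 3.
Integrating over R: integral_0^1 integral_0^{1-x} (y + 3) dy dx = 5/3.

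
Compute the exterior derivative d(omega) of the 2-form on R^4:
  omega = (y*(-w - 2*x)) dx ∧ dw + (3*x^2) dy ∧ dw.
d(omega) = (w + 8*x) dx ∧ dy ∧ dw

For a 2-form omega = sum_{i<j} g_{ij} dx_i ∧ dx_j, the exterior derivative is
  d(omega) = sum_{i<j} d(g_{ij}) ∧ dx_i ∧ dx_j = sum_{i<j, k} (∂g_{ij}/∂x_k) dx_k ∧ dx_i ∧ dx_j.
Expand each term, using dx_k ∧ dx_i ∧ dx_j = sgn(permutation) dx_{(a)} ∧ dx_{(b)} ∧ dx_{(c)} with (a < b < c) sorted:
  d(y*(-w - 2*x)) includes (∂/∂y)(y*(-w - 2*x)) dy = (-w - 2*x) dy, which multiplied by dx ∧ dw gives (w + 2*x) dx ∧ dy ∧ dw
  d(3*x^2) includes (∂/∂x)(3*x^2) dx = (6*x) dx, which multiplied by dy ∧ dw gives (6*x) dx ∧ dy ∧ dw
Collecting like 3-forms: d(omega) = (w + 8*x) dx ∧ dy ∧ dw.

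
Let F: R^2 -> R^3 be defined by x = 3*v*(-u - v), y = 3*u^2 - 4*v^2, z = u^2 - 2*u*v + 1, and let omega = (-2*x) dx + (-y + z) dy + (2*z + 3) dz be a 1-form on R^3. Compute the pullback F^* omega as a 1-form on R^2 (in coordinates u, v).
F^* omega = (-8*u^3 - 24*u^2*v + 14*u*v^2 + 16*u - 18*v^3 - 10*v) du + (-4*u^3 + 6*u^2*v - 38*u*v^2 - 10*u - 68*v^3 - 8*v) dv

Using F^*(f dg) = (f ∘ F) d(g ∘ F), substitute each coordinate x_i by F_i(u, v) in f_i, and replace dx_i by d F_i = (∂F_i/∂u) du + (∂F_i/∂v) dv.
  For the x component: f_1(F) = 6*v*(u + v); d F_1 = (-3*v) du + (-3*u - 6*v) dv
  For the y component: f_2(F) = -2*u^2 - 2*u*v + 4*v^2 + 1; d F_2 = (6*u) du + (-8*v) dv
  For the z component: f_3(F) = 2*u^2 - 4*u*v + 5; d F_3 = (2*u - 2*v) du + (-2*u) dv
Combining and collecting du, dv coefficients:
  coeff of du: -8*u^3 - 24*u^2*v + 14*u*v^2 + 16*u - 18*v^3 - 10*v
  coeff of dv: -4*u^3 + 6*u^2*v - 38*u*v^2 - 10*u - 68*v^3 - 8*v
F^* omega = (-8*u^3 - 24*u^2*v + 14*u*v^2 + 16*u - 18*v^3 - 10*v) du + (-4*u^3 + 6*u^2*v - 38*u*v^2 - 10*u - 68*v^3 - 8*v) dv.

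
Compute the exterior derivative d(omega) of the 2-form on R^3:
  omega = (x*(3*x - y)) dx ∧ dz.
d(omega) = (x) dx ∧ dy ∧ dz

For a 2-form omega = sum_{i<j} g_{ij} dx_i ∧ dx_j, the exterior derivative is
  d(omega) = sum_{i<j} d(g_{ij}) ∧ dx_i ∧ dx_j = sum_{i<j, k} (∂g_{ij}/∂x_k) dx_k ∧ dx_i ∧ dx_j.
Expand each term, using dx_k ∧ dx_i ∧ dx_j = sgn(permutation) dx_{(a)} ∧ dx_{(b)} ∧ dx_{(c)} with (a < b < c) sorted:
  d(x*(3*x - y)) includes (∂/∂y)(x*(3*x - y)) dy = (-x) dy, which multiplied by dx ∧ dz gives (x) dx ∧ dy ∧ dz
Collecting like 3-forms: d(omega) = (x) dx ∧ dy ∧ dz.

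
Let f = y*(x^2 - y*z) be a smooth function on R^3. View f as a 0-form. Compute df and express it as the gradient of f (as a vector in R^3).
df = (2*x*y) dx + (x^2 - 2*y*z) dy + (-y^2) dz; grad f = (2*x*y, x^2 - 2*y*z, -y^2)

For a 0-form f, d f = (∂f/∂x) dx + (∂f/∂y) dy + (∂f/∂z) dz. The components of the vector representation are exactly the entries of grad f in Cartesian coordinates:
  ∂f/∂x = 2*x*y
  ∂f/∂y = x^2 - 2*y*z
  ∂f/∂z = -y^2.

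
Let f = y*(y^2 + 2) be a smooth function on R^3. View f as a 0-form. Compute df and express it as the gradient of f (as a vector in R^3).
df = (0) dx + (3*y^2 + 2) dy + (0) dz; grad f = (0, 3*y^2 + 2, 0)

For a 0-form f, d f = (∂f/∂x) dx + (∂f/∂y) dy + (∂f/∂z) dz. The components of the vector representation are exactly the entries of grad f in Cartesian coordinates:
  ∂f/∂x = 0
  ∂f/∂y = 3*y^2 + 2
  ∂f/∂z = 0.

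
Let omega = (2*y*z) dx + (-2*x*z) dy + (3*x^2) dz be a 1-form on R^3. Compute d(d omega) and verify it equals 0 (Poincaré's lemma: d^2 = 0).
d(d omega) = 0

Step 1: d omega = sum_{i<j} (∂f_j/∂x_i - ∂f_i/∂x_j) dx_i ∧ dx_j:
  coeff of dx ∧ dy: -4*z
  coeff of dx ∧ dz: 6*x - 2*y
  coeff of dy ∧ dz: 2*x
Step 2: Apply d again to each 2-form coefficient. The only possible 3-form in R^3 is dx ∧ dy ∧ dz, with coefficient
  ∂(coeff of dy∧dz)/∂x - ∂(coeff of dx∧dz)/∂y + ∂(coeff of dx∧dy)/∂z
  = ∂/∂x (2*x) - ∂/∂y (6*x - 2*y) + ∂/∂z (-4*z).
Each of these terms simplifies to sums of mixed partials that cancel in pairs. The result is 0 (by equality of mixed partials for smooth functions — Schwarz / Clairaut).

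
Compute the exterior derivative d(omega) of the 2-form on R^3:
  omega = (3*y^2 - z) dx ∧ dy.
d(omega) = (-1) dx ∧ dy ∧ dz

For a 2-form omega = sum_{i<j} g_{ij} dx_i ∧ dx_j, the exterior derivative is
  d(omega) = sum_{i<j} d(g_{ij}) ∧ dx_i ∧ dx_j = sum_{i<j, k} (∂g_{ij}/∂x_k) dx_k ∧ dx_i ∧ dx_j.
Expand each term, using dx_k ∧ dx_i ∧ dx_j = sgn(permutation) dx_{(a)} ∧ dx_{(b)} ∧ dx_{(c)} with (a < b < c) sorted:
  d(3*y^2 - z) includes (∂/∂z)(3*y^2 - z) dz = (-1) dz, which multiplied by dx ∧ dy gives (-1) dx ∧ dy ∧ dz
Collecting like 3-forms: d(omega) = (-1) dx ∧ dy ∧ dz.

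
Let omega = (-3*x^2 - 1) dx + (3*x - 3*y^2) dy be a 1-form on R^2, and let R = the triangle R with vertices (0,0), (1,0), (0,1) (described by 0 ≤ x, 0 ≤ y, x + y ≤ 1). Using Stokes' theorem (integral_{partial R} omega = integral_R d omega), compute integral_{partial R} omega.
integral_(partial R) omega = 3/2

Stokes: integral_partial_R omega = integral_R d omega with d omega = (∂Q/∂x - ∂P/∂y) dx ∧ dy.
  ∂Q/∂x = 3
  ∂P/∂y = 0
  integrand = ∂Q/∂x - ∂P/∂y = 3.
Integrating over R: integral_0^1 integral_0^{1-x} (3) dy dx = 3/2.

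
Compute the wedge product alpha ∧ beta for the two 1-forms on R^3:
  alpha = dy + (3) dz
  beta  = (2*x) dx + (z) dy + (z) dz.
alpha ∧ beta = (-2*x) dx ∧ dy + (-2*z) dy ∧ dz + (-6*x) dx ∧ dz

Distribute the wedge, using dx_i ∧ dx_j = -dx_j ∧ dx_i and dx_i ∧ dx_i = 0. For each pair (i, j) with i < j, the coefficient of dx_i ∧ dx_j in alpha ∧ beta is (alpha_i * beta_j - alpha_j * beta_i). Collecting: alpha ∧ beta = (-2*x) dx ∧ dy + (-2*z) dy ∧ dz + (-6*x) dx ∧ dz.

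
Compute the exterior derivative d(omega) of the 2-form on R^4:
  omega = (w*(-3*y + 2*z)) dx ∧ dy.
d(omega) = (2*w) dx ∧ dy ∧ dz + (-3*y + 2*z) dx ∧ dy ∧ dw

For a 2-form omega = sum_{i<j} g_{ij} dx_i ∧ dx_j, the exterior derivative is
  d(omega) = sum_{i<j} d(g_{ij}) ∧ dx_i ∧ dx_j = sum_{i<j, k} (∂g_{ij}/∂x_k) dx_k ∧ dx_i ∧ dx_j.
Expand each term, using dx_k ∧ dx_i ∧ dx_j = sgn(permutation) dx_{(a)} ∧ dx_{(b)} ∧ dx_{(c)} with (a < b < c) sorted:
  d(w*(-3*y + 2*z)) includes (∂/∂z)(w*(-3*y + 2*z)) dz = (2*w) dz, which multiplied by dx ∧ dy gives (2*w) dx ∧ dy ∧ dz
  d(w*(-3*y + 2*z)) includes (∂/∂w)(w*(-3*y + 2*z)) dw = (-3*y + 2*z) dw, which multiplied by dx ∧ dy gives (-3*y + 2*z) dx ∧ dy ∧ dw
Collecting like 3-forms: d(omega) = (2*w) dx ∧ dy ∧ dz + (-3*y + 2*z) dx ∧ dy ∧ dw.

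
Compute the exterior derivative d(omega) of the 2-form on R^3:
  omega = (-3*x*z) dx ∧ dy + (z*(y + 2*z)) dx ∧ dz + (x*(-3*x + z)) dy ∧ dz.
d(omega) = (-9*x) dx ∧ dy ∧ dz

For a 2-form omega = sum_{i<j} g_{ij} dx_i ∧ dx_j, the exterior derivative is
  d(omega) = sum_{i<j} d(g_{ij}) ∧ dx_i ∧ dx_j = sum_{i<j, k} (∂g_{ij}/∂x_k) dx_k ∧ dx_i ∧ dx_j.
Expand each term, using dx_k ∧ dx_i ∧ dx_j = sgn(permutation) dx_{(a)} ∧ dx_{(b)} ∧ dx_{(c)} with (a < b < c) sorted:
  d(-3*x*z) includes (∂/∂z)(-3*x*z) dz = (-3*x) dz, which multiplied by dx ∧ dy gives (-3*x) dx ∧ dy ∧ dz
  d(z*(y + 2*z)) includes (∂/∂y)(z*(y + 2*z)) dy = (z) dy, which multiplied by dx ∧ dz gives (-z) dx ∧ dy ∧ dz
  d(x*(-3*x + z)) includes (∂/∂x)(x*(-3*x + z)) dx = (-6*x + z) dx, which multiplied by dy ∧ dz gives (-6*x + z) dx ∧ dy ∧ dz
Collecting like 3-forms: d(omega) = (-9*x) dx ∧ dy ∧ dz.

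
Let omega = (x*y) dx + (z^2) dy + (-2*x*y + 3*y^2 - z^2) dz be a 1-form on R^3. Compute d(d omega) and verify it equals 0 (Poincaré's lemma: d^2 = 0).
d(d omega) = 0

Step 1: d omega = sum_{i<j} (∂f_j/∂x_i - ∂f_i/∂x_j) dx_i ∧ dx_j:
  coeff of dx ∧ dy: -x
  coeff of dx ∧ dz: -2*y
  coeff of dy ∧ dz: -2*x + 6*y - 2*z
Step 2: Apply d again to each 2-form coefficient. The only possible 3-form in R^3 is dx ∧ dy ∧ dz, with coefficient
  ∂(coeff of dy∧dz)/∂x - ∂(coeff of dx∧dz)/∂y + ∂(coeff of dx∧dy)/∂z
  = ∂/∂x (-2*x + 6*y - 2*z) - ∂/∂y (-2*y) + ∂/∂z (-x).
Each of these terms simplifies to sums of mixed partials that cancel in pairs. The result is 0 (by equality of mixed partials for smooth functions — Schwarz / Clairaut).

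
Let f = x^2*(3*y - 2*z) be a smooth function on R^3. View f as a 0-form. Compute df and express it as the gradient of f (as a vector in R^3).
df = (2*x*(3*y - 2*z)) dx + (3*x^2) dy + (-2*x^2) dz; grad f = (2*x*(3*y - 2*z), 3*x^2, -2*x^2)

For a 0-form f, d f = (∂f/∂x) dx + (∂f/∂y) dy + (∂f/∂z) dz. The components of the vector representation are exactly the entries of grad f in Cartesian coordinates:
  ∂f/∂x = 2*x*(3*y - 2*z)
  ∂f/∂y = 3*x^2
  ∂f/∂z = -2*x^2.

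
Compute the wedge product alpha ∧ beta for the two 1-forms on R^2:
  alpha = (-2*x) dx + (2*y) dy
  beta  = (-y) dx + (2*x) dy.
alpha ∧ beta = (-4*x^2 + 2*y^2) dx ∧ dy

Distribute the wedge, using dx_i ∧ dx_j = -dx_j ∧ dx_i and dx_i ∧ dx_i = 0. For each pair (i, j) with i < j, the coefficient of dx_i ∧ dx_j in alpha ∧ beta is (alpha_i * beta_j - alpha_j * beta_i). Collecting: alpha ∧ beta = (-4*x^2 + 2*y^2) dx ∧ dy.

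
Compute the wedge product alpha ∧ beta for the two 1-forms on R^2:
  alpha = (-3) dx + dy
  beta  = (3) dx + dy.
alpha ∧ beta = (-6) dx ∧ dy

Distribute the wedge, using dx_i ∧ dx_j = -dx_j ∧ dx_i and dx_i ∧ dx_i = 0. For each pair (i, j) with i < j, the coefficient of dx_i ∧ dx_j in alpha ∧ beta is (alpha_i * beta_j - alpha_j * beta_i). Collecting: alpha ∧ beta = (-6) dx ∧ dy.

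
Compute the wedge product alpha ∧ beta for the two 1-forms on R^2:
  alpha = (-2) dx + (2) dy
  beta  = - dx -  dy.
alpha ∧ beta = (4) dx ∧ dy

Distribute the wedge, using dx_i ∧ dx_j = -dx_j ∧ dx_i and dx_i ∧ dx_i = 0. For each pair (i, j) with i < j, the coefficient of dx_i ∧ dx_j in alpha ∧ beta is (alpha_i * beta_j - alpha_j * beta_i). Collecting: alpha ∧ beta = (4) dx ∧ dy.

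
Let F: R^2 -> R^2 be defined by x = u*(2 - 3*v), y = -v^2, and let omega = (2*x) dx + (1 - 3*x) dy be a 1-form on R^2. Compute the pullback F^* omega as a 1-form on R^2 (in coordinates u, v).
F^* omega = (2*u*(9*v^2 - 12*v + 4)) du + (18*u^2*v - 12*u^2 - 18*u*v^2 + 12*u*v - 2*v) dv

Using F^*(f dg) = (f ∘ F) d(g ∘ F), substitute each coordinate x_i by F_i(u, v) in f_i, and replace dx_i by d F_i = (∂F_i/∂u) du + (∂F_i/∂v) dv.
  For the x component: f_1(F) = 2*u*(2 - 3*v); d F_1 = (2 - 3*v) du + (-3*u) dv
  For the y component: f_2(F) = 9*u*v - 6*u + 1; d F_2 = (0) du + (-2*v) dv
Combining and collecting du, dv coefficients:
  coeff of du: 2*u*(9*v^2 - 12*v + 4)
  coeff of dv: 18*u^2*v - 12*u^2 - 18*u*v^2 + 12*u*v - 2*v
F^* omega = (2*u*(9*v^2 - 12*v + 4)) du + (18*u^2*v - 12*u^2 - 18*u*v^2 + 12*u*v - 2*v) dv.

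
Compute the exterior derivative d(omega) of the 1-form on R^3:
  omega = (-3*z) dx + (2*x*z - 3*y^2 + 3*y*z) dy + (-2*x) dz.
d(omega) = (2*z) dx ∧ dy + (1) dx ∧ dz + (-2*x - 3*y) dy ∧ dz

For a 1-form omega = sum_i f_i dx_i, the exterior derivative is
  d(omega) = sum_{i < j} (∂f_j/∂x_i - ∂f_i/∂x_j) dx_i ∧ dx_j.
  coefficient of dx ∧ dy: ∂f_2/∂x - ∂f_1/∂y = ∂(2*x*z - 3*y^2 + 3*y*z)/∂x - ∂(-3*z)/∂y = 2*z
  coefficient of dx ∧ dz: ∂f_3/∂x - ∂f_1/∂z = ∂(-2*x)/∂x - ∂(-3*z)/∂z = 1
  coefficient of dy ∧ dz: ∂f_3/∂y - ∂f_2/∂z = ∂(-2*x)/∂y - ∂(2*x*z - 3*y^2 + 3*y*z)/∂z = -2*x - 3*y
Assembling: d(omega) = (2*z) dx ∧ dy + (1) dx ∧ dz + (-2*x - 3*y) dy ∧ dz.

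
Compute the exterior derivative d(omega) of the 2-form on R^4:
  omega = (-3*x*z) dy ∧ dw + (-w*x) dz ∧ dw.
d(omega) = (-3*z) dx ∧ dy ∧ dw + (3*x) dy ∧ dz ∧ dw + (-w) dx ∧ dz ∧ dw

For a 2-form omega = sum_{i<j} g_{ij} dx_i ∧ dx_j, the exterior derivative is
  d(omega) = sum_{i<j} d(g_{ij}) ∧ dx_i ∧ dx_j = sum_{i<j, k} (∂g_{ij}/∂x_k) dx_k ∧ dx_i ∧ dx_j.
Expand each term, using dx_k ∧ dx_i ∧ dx_j = sgn(permutation) dx_{(a)} ∧ dx_{(b)} ∧ dx_{(c)} with (a < b < c) sorted:
  d(-3*x*z) includes (∂/∂x)(-3*x*z) dx = (-3*z) dx, which multiplied by dy ∧ dw gives (-3*z) dx ∧ dy ∧ dw
  d(-3*x*z) includes (∂/∂z)(-3*x*z) dz = (-3*x) dz, which multiplied by dy ∧ dw gives (3*x) dy ∧ dz ∧ dw
  d(-w*x) includes (∂/∂x)(-w*x) dx = (-w) dx, which multiplied by dz ∧ dw gives (-w) dx ∧ dz ∧ dw
Collecting like 3-forms: d(omega) = (-3*z) dx ∧ dy ∧ dw + (3*x) dy ∧ dz ∧ dw + (-w) dx ∧ dz ∧ dw.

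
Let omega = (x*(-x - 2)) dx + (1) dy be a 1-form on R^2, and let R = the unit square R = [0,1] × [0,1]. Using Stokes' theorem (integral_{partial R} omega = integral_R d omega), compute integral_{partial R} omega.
integral_(partial R) omega = 0

Stokes: integral_partial_R omega = integral_R d omega with d omega = (∂Q/∂x - ∂P/∂y) dx ∧ dy.
  ∂Q/∂x = 0
  ∂P/∂y = 0
  integrand = ∂Q/∂x - ∂P/∂y = 0.
Integrating over R: integral_0^1 integral_0^1 (0) dx dy = 0.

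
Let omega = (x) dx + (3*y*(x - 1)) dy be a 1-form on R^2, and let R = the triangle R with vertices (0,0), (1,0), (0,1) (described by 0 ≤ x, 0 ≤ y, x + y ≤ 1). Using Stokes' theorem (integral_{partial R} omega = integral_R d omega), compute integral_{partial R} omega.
integral_(partial R) omega = 1/2

Stokes: integral_partial_R omega = integral_R d omega with d omega = (∂Q/∂x - ∂P/∂y) dx ∧ dy.
  ∂Q/∂x = 3*y
  ∂P/∂y = 0
  integrand = ∂Q/∂x - ∂P/∂y = 3*y.
Integrating over R: integral_0^1 integral_0^{1-x} (3*y) dy dx = 1/2.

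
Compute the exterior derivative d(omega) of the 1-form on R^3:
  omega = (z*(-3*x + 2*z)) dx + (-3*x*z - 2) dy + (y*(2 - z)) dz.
d(omega) = (-3*z) dx ∧ dy + (3*x - 4*z) dx ∧ dz + (3*x - z + 2) dy ∧ dz

For a 1-form omega = sum_i f_i dx_i, the exterior derivative is
  d(omega) = sum_{i < j} (∂f_j/∂x_i - ∂f_i/∂x_j) dx_i ∧ dx_j.
  coefficient of dx ∧ dy: ∂f_2/∂x - ∂f_1/∂y = ∂(-3*x*z - 2)/∂x - ∂(z*(-3*x + 2*z))/∂y = -3*z
  coefficient of dx ∧ dz: ∂f_3/∂x - ∂f_1/∂z = ∂(y*(2 - z))/∂x - ∂(z*(-3*x + 2*z))/∂z = 3*x - 4*z
  coefficient of dy ∧ dz: ∂f_3/∂y - ∂f_2/∂z = ∂(y*(2 - z))/∂y - ∂(-3*x*z - 2)/∂z = 3*x - z + 2
Assembling: d(omega) = (-3*z) dx ∧ dy + (3*x - 4*z) dx ∧ dz + (3*x - z + 2) dy ∧ dz.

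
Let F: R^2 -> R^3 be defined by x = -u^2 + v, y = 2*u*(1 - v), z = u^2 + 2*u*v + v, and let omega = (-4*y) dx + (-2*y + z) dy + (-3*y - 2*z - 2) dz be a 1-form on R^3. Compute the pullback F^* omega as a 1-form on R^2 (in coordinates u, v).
F^* omega = (-4*u^3 - 18*u^2*v + 6*u^2 - 8*u*v^2 + 4*u*v - 12*u - 6*v^2 - 2*v) du + (-6*u^3 - 8*u^2*v - 6*u^2 + 4*u*v - 18*u - 2*v - 2) dv

Using F^*(f dg) = (f ∘ F) d(g ∘ F), substitute each coordinate x_i by F_i(u, v) in f_i, and replace dx_i by d F_i = (∂F_i/∂u) du + (∂F_i/∂v) dv.
  For the x component: f_1(F) = 8*u*(v - 1); d F_1 = (-2*u) du + (1) dv
  For the y component: f_2(F) = u^2 + 6*u*v - 4*u + v; d F_2 = (2 - 2*v) du + (-2*u) dv
  For the z component: f_3(F) = -2*u^2 + 2*u*v - 6*u - 2*v - 2; d F_3 = (2*u + 2*v) du + (2*u + 1) dv
Combining and collecting du, dv coefficients:
  coeff of du: -4*u^3 - 18*u^2*v + 6*u^2 - 8*u*v^2 + 4*u*v - 12*u - 6*v^2 - 2*v
  coeff of dv: -6*u^3 - 8*u^2*v - 6*u^2 + 4*u*v - 18*u - 2*v - 2
F^* omega = (-4*u^3 - 18*u^2*v + 6*u^2 - 8*u*v^2 + 4*u*v - 12*u - 6*v^2 - 2*v) du + (-6*u^3 - 8*u^2*v - 6*u^2 + 4*u*v - 18*u - 2*v - 2) dv.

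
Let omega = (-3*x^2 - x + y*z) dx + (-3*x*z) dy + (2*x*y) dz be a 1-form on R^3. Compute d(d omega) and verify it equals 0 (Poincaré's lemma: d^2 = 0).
d(d omega) = 0

Step 1: d omega = sum_{i<j} (∂f_j/∂x_i - ∂f_i/∂x_j) dx_i ∧ dx_j:
  coeff of dx ∧ dy: -4*z
  coeff of dx ∧ dz: y
  coeff of dy ∧ dz: 5*x
Step 2: Apply d again to each 2-form coefficient. The only possible 3-form in R^3 is dx ∧ dy ∧ dz, with coefficient
  ∂(coeff of dy∧dz)/∂x - ∂(coeff of dx∧dz)/∂y + ∂(coeff of dx∧dy)/∂z
  = ∂/∂x (5*x) - ∂/∂y (y) + ∂/∂z (-4*z).
Each of these terms simplifies to sums of mixed partials that cancel in pairs. The result is 0 (by equality of mixed partials for smooth functions — Schwarz / Clairaut).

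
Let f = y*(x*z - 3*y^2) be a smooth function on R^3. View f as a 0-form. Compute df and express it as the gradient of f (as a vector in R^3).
df = (y*z) dx + (x*z - 9*y^2) dy + (x*y) dz; grad f = (y*z, x*z - 9*y^2, x*y)

For a 0-form f, d f = (∂f/∂x) dx + (∂f/∂y) dy + (∂f/∂z) dz. The components of the vector representation are exactly the entries of grad f in Cartesian coordinates:
  ∂f/∂x = y*z
  ∂f/∂y = x*z - 9*y^2
  ∂f/∂z = x*y.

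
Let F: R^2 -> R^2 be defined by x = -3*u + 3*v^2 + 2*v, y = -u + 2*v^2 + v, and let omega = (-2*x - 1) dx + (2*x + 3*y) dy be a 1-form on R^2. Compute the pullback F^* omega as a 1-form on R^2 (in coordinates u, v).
F^* omega = (-9*u + 6*v^2 + 5*v + 3) du + (3*u + 12*v^3 + 4*v^2 - 7*v - 2) dv

Using F^*(f dg) = (f ∘ F) d(g ∘ F), substitute each coordinate x_i by F_i(u, v) in f_i, and replace dx_i by d F_i = (∂F_i/∂u) du + (∂F_i/∂v) dv.
  For the x component: f_1(F) = 6*u - 6*v^2 - 4*v - 1; d F_1 = (-3) du + (6*v + 2) dv
  For the y component: f_2(F) = -9*u + 12*v^2 + 7*v; d F_2 = (-1) du + (4*v + 1) dv
Combining and collecting du, dv coefficients:
  coeff of du: -9*u + 6*v^2 + 5*v + 3
  coeff of dv: 3*u + 12*v^3 + 4*v^2 - 7*v - 2
F^* omega = (-9*u + 6*v^2 + 5*v + 3) du + (3*u + 12*v^3 + 4*v^2 - 7*v - 2) dv.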